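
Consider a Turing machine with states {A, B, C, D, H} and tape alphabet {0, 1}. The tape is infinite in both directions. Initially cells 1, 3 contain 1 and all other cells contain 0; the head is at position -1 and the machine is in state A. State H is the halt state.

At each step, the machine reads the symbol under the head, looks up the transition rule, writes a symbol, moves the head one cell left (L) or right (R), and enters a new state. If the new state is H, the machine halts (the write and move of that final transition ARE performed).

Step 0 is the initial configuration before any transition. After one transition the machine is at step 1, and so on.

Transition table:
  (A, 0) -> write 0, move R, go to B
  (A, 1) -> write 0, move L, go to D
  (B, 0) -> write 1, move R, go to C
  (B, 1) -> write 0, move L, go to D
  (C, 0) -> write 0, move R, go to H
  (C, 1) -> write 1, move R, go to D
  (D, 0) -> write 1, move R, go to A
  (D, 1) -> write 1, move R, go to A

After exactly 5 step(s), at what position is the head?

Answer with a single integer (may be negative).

Step 1: in state A at pos -1, read 0 -> (A,0)->write 0,move R,goto B. Now: state=B, head=0, tape[-2..4]=0001010 (head:   ^)
Step 2: in state B at pos 0, read 0 -> (B,0)->write 1,move R,goto C. Now: state=C, head=1, tape[-2..4]=0011010 (head:    ^)
Step 3: in state C at pos 1, read 1 -> (C,1)->write 1,move R,goto D. Now: state=D, head=2, tape[-2..4]=0011010 (head:     ^)
Step 4: in state D at pos 2, read 0 -> (D,0)->write 1,move R,goto A. Now: state=A, head=3, tape[-2..4]=0011110 (head:      ^)
Step 5: in state A at pos 3, read 1 -> (A,1)->write 0,move L,goto D. Now: state=D, head=2, tape[-2..4]=0011100 (head:     ^)

Answer: 2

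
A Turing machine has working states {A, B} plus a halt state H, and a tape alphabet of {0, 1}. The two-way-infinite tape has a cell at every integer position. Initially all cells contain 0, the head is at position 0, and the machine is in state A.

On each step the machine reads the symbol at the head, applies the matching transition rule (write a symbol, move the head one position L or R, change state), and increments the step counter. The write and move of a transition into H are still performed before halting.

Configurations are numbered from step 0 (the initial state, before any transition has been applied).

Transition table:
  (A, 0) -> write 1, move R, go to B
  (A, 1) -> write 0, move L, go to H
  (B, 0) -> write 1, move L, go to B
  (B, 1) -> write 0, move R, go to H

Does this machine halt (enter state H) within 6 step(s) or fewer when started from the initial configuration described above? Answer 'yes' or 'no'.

Answer: yes

Derivation:
Step 1: in state A at pos 0, read 0 -> (A,0)->write 1,move R,goto B. Now: state=B, head=1, tape[-1..2]=0100 (head:   ^)
Step 2: in state B at pos 1, read 0 -> (B,0)->write 1,move L,goto B. Now: state=B, head=0, tape[-1..2]=0110 (head:  ^)
Step 3: in state B at pos 0, read 1 -> (B,1)->write 0,move R,goto H. Now: state=H, head=1, tape[-1..2]=0010 (head:   ^)
State H reached at step 3; 3 <= 6 -> yes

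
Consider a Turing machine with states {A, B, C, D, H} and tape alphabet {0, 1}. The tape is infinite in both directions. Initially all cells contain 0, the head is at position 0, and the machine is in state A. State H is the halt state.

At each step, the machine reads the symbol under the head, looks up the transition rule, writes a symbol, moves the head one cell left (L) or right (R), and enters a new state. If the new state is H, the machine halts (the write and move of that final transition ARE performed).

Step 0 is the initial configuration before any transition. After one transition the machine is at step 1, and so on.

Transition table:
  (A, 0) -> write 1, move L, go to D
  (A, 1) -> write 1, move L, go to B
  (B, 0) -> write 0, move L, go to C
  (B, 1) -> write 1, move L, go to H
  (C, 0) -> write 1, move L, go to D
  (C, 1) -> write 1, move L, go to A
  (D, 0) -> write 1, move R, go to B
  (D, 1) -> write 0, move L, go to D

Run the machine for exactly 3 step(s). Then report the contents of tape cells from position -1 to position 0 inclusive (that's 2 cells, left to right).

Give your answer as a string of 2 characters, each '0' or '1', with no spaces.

Answer: 11

Derivation:
Step 1: in state A at pos 0, read 0 -> (A,0)->write 1,move L,goto D. Now: state=D, head=-1, tape[-2..1]=0010 (head:  ^)
Step 2: in state D at pos -1, read 0 -> (D,0)->write 1,move R,goto B. Now: state=B, head=0, tape[-2..1]=0110 (head:   ^)
Step 3: in state B at pos 0, read 1 -> (B,1)->write 1,move L,goto H. Now: state=H, head=-1, tape[-2..1]=0110 (head:  ^)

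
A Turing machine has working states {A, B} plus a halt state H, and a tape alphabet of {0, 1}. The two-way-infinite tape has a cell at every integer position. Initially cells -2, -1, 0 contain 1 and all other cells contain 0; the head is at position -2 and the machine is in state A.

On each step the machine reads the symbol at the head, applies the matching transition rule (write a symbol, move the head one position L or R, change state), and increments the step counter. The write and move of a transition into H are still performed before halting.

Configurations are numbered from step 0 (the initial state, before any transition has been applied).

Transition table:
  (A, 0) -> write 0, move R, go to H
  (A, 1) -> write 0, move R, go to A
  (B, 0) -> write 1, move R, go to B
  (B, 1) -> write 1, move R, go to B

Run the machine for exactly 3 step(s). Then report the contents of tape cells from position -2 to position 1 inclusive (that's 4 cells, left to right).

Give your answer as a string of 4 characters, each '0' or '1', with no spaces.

Answer: 0000

Derivation:
Step 1: in state A at pos -2, read 1 -> (A,1)->write 0,move R,goto A. Now: state=A, head=-1, tape[-3..1]=00110 (head:   ^)
Step 2: in state A at pos -1, read 1 -> (A,1)->write 0,move R,goto A. Now: state=A, head=0, tape[-3..1]=00010 (head:    ^)
Step 3: in state A at pos 0, read 1 -> (A,1)->write 0,move R,goto A. Now: state=A, head=1, tape[-3..2]=000000 (head:     ^)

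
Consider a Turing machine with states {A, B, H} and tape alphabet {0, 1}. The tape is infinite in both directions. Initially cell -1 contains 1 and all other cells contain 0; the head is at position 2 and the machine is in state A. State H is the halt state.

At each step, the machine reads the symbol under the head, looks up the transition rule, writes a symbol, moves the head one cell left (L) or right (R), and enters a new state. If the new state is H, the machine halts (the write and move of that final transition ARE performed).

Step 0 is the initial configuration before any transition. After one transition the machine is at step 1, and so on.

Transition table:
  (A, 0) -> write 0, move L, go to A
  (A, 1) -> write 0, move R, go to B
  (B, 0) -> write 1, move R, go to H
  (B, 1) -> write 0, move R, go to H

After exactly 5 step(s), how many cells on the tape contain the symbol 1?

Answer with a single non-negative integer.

Answer: 1

Derivation:
Step 1: in state A at pos 2, read 0 -> (A,0)->write 0,move L,goto A. Now: state=A, head=1, tape[-2..3]=010000 (head:    ^)
Step 2: in state A at pos 1, read 0 -> (A,0)->write 0,move L,goto A. Now: state=A, head=0, tape[-2..3]=010000 (head:   ^)
Step 3: in state A at pos 0, read 0 -> (A,0)->write 0,move L,goto A. Now: state=A, head=-1, tape[-2..3]=010000 (head:  ^)
Step 4: in state A at pos -1, read 1 -> (A,1)->write 0,move R,goto B. Now: state=B, head=0, tape[-2..3]=000000 (head:   ^)
Step 5: in state B at pos 0, read 0 -> (B,0)->write 1,move R,goto H. Now: state=H, head=1, tape[-2..3]=001000 (head:    ^)
Cells containing 1 after step 5: {0} -> 1 cell(s)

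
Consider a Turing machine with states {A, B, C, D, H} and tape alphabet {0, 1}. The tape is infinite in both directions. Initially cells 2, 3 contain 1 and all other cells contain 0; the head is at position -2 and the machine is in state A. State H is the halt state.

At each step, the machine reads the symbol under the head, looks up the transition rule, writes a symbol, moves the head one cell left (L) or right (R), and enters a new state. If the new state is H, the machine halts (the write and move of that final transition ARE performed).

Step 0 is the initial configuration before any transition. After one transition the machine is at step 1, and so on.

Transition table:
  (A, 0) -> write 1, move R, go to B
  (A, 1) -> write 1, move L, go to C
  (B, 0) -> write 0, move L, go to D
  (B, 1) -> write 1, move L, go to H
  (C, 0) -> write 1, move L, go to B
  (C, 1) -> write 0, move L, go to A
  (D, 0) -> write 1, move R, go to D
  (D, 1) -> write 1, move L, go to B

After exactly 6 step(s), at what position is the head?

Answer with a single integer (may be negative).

Step 1: in state A at pos -2, read 0 -> (A,0)->write 1,move R,goto B. Now: state=B, head=-1, tape[-3..4]=01000110 (head:   ^)
Step 2: in state B at pos -1, read 0 -> (B,0)->write 0,move L,goto D. Now: state=D, head=-2, tape[-3..4]=01000110 (head:  ^)
Step 3: in state D at pos -2, read 1 -> (D,1)->write 1,move L,goto B. Now: state=B, head=-3, tape[-4..4]=001000110 (head:  ^)
Step 4: in state B at pos -3, read 0 -> (B,0)->write 0,move L,goto D. Now: state=D, head=-4, tape[-5..4]=0001000110 (head:  ^)
Step 5: in state D at pos -4, read 0 -> (D,0)->write 1,move R,goto D. Now: state=D, head=-3, tape[-5..4]=0101000110 (head:   ^)
Step 6: in state D at pos -3, read 0 -> (D,0)->write 1,move R,goto D. Now: state=D, head=-2, tape[-5..4]=0111000110 (head:    ^)

Answer: -2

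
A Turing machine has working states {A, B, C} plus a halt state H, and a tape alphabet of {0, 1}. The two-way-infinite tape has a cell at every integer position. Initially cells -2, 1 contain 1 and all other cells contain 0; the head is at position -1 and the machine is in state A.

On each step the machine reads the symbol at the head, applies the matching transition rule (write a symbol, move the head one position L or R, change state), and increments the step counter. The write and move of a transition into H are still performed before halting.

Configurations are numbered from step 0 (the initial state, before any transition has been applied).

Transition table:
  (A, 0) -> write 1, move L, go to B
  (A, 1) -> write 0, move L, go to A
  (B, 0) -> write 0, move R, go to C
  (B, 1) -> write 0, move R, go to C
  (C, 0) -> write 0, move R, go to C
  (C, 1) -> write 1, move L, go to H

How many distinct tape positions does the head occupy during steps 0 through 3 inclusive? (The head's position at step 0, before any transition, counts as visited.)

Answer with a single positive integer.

Step 1: in state A at pos -1, read 0 -> (A,0)->write 1,move L,goto B. Now: state=B, head=-2, tape[-3..2]=011010 (head:  ^)
Step 2: in state B at pos -2, read 1 -> (B,1)->write 0,move R,goto C. Now: state=C, head=-1, tape[-3..2]=001010 (head:   ^)
Step 3: in state C at pos -1, read 1 -> (C,1)->write 1,move L,goto H. Now: state=H, head=-2, tape[-3..2]=001010 (head:  ^)
Head positions at steps 0..3: starting at -1, distinct positions visited = {-2, -1} -> 2 position(s)

Answer: 2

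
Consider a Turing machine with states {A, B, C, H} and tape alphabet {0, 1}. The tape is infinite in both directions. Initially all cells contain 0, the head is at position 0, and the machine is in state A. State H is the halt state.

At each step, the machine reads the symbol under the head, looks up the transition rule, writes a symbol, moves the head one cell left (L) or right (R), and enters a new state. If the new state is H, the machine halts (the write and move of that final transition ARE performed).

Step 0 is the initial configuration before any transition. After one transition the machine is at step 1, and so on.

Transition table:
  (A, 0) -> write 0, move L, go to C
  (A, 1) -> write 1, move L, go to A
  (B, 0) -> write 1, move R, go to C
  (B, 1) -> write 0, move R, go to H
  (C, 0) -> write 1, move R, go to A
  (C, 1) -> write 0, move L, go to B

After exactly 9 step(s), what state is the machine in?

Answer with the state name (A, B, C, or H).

Answer: H

Derivation:
Step 1: in state A at pos 0, read 0 -> (A,0)->write 0,move L,goto C. Now: state=C, head=-1, tape[-2..1]=0000 (head:  ^)
Step 2: in state C at pos -1, read 0 -> (C,0)->write 1,move R,goto A. Now: state=A, head=0, tape[-2..1]=0100 (head:   ^)
Step 3: in state A at pos 0, read 0 -> (A,0)->write 0,move L,goto C. Now: state=C, head=-1, tape[-2..1]=0100 (head:  ^)
Step 4: in state C at pos -1, read 1 -> (C,1)->write 0,move L,goto B. Now: state=B, head=-2, tape[-3..1]=00000 (head:  ^)
Step 5: in state B at pos -2, read 0 -> (B,0)->write 1,move R,goto C. Now: state=C, head=-1, tape[-3..1]=01000 (head:   ^)
Step 6: in state C at pos -1, read 0 -> (C,0)->write 1,move R,goto A. Now: state=A, head=0, tape[-3..1]=01100 (head:    ^)
Step 7: in state A at pos 0, read 0 -> (A,0)->write 0,move L,goto C. Now: state=C, head=-1, tape[-3..1]=01100 (head:   ^)
Step 8: in state C at pos -1, read 1 -> (C,1)->write 0,move L,goto B. Now: state=B, head=-2, tape[-3..1]=01000 (head:  ^)
Step 9: in state B at pos -2, read 1 -> (B,1)->write 0,move R,goto H. Now: state=H, head=-1, tape[-3..1]=00000 (head:   ^)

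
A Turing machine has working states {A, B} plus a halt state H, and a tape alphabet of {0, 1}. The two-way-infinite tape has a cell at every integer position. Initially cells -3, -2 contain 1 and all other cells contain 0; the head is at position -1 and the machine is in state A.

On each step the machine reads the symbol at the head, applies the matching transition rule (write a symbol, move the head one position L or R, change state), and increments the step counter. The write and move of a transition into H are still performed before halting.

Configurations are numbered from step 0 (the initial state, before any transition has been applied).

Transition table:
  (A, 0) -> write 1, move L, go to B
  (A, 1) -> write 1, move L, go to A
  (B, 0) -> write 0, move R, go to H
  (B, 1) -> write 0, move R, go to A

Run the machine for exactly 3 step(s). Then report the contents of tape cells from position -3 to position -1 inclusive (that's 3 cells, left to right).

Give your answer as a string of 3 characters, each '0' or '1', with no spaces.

Answer: 101

Derivation:
Step 1: in state A at pos -1, read 0 -> (A,0)->write 1,move L,goto B. Now: state=B, head=-2, tape[-4..0]=01110 (head:   ^)
Step 2: in state B at pos -2, read 1 -> (B,1)->write 0,move R,goto A. Now: state=A, head=-1, tape[-4..0]=01010 (head:    ^)
Step 3: in state A at pos -1, read 1 -> (A,1)->write 1,move L,goto A. Now: state=A, head=-2, tape[-4..0]=01010 (head:   ^)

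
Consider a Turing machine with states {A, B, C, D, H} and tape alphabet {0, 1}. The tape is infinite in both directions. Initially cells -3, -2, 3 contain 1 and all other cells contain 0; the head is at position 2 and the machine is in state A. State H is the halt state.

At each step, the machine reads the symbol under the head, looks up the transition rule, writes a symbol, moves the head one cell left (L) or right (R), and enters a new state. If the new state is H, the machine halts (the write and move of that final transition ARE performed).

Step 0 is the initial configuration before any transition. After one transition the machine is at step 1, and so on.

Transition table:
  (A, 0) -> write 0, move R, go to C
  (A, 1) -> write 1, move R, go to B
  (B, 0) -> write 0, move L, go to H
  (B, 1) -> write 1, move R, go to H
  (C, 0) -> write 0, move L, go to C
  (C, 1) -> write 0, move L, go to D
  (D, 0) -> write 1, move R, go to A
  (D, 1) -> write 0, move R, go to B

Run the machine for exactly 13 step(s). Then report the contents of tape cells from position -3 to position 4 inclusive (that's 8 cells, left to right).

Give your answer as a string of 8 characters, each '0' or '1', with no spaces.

Step 1: in state A at pos 2, read 0 -> (A,0)->write 0,move R,goto C. Now: state=C, head=3, tape[-4..4]=011000010 (head:        ^)
Step 2: in state C at pos 3, read 1 -> (C,1)->write 0,move L,goto D. Now: state=D, head=2, tape[-4..4]=011000000 (head:       ^)
Step 3: in state D at pos 2, read 0 -> (D,0)->write 1,move R,goto A. Now: state=A, head=3, tape[-4..4]=011000100 (head:        ^)
Step 4: in state A at pos 3, read 0 -> (A,0)->write 0,move R,goto C. Now: state=C, head=4, tape[-4..5]=0110001000 (head:         ^)
Step 5: in state C at pos 4, read 0 -> (C,0)->write 0,move L,goto C. Now: state=C, head=3, tape[-4..5]=0110001000 (head:        ^)
Step 6: in state C at pos 3, read 0 -> (C,0)->write 0,move L,goto C. Now: state=C, head=2, tape[-4..5]=0110001000 (head:       ^)
Step 7: in state C at pos 2, read 1 -> (C,1)->write 0,move L,goto D. Now: state=D, head=1, tape[-4..5]=0110000000 (head:      ^)
Step 8: in state D at pos 1, read 0 -> (D,0)->write 1,move R,goto A. Now: state=A, head=2, tape[-4..5]=0110010000 (head:       ^)
Step 9: in state A at pos 2, read 0 -> (A,0)->write 0,move R,goto C. Now: state=C, head=3, tape[-4..5]=0110010000 (head:        ^)
Step 10: in state C at pos 3, read 0 -> (C,0)->write 0,move L,goto C. Now: state=C, head=2, tape[-4..5]=0110010000 (head:       ^)
Step 11: in state C at pos 2, read 0 -> (C,0)->write 0,move L,goto C. Now: state=C, head=1, tape[-4..5]=0110010000 (head:      ^)
Step 12: in state C at pos 1, read 1 -> (C,1)->write 0,move L,goto D. Now: state=D, head=0, tape[-4..5]=0110000000 (head:     ^)
Step 13: in state D at pos 0, read 0 -> (D,0)->write 1,move R,goto A. Now: state=A, head=1, tape[-4..5]=0110100000 (head:      ^)

Answer: 11010000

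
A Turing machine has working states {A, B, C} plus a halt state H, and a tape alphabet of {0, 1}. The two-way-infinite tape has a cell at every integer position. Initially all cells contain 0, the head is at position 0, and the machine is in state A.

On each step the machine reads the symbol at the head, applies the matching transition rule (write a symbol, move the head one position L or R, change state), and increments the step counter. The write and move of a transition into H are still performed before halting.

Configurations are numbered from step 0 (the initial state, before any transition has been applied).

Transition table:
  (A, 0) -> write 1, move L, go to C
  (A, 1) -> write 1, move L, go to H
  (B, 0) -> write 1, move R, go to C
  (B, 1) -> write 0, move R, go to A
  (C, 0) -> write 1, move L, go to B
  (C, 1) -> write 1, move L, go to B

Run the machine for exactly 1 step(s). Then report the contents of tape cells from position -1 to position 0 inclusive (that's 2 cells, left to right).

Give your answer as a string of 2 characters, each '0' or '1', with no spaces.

Step 1: in state A at pos 0, read 0 -> (A,0)->write 1,move L,goto C. Now: state=C, head=-1, tape[-2..1]=0010 (head:  ^)

Answer: 01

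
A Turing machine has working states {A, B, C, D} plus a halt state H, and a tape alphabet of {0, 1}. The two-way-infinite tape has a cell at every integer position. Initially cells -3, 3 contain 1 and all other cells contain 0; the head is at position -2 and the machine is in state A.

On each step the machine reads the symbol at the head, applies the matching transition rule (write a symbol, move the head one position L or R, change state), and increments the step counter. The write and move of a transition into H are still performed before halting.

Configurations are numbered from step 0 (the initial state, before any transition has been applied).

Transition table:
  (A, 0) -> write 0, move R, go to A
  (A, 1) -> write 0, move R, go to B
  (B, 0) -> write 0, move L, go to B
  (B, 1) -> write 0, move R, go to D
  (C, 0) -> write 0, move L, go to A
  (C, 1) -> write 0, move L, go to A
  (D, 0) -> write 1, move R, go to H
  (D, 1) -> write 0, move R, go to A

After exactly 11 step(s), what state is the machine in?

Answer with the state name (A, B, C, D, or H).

Answer: B

Derivation:
Step 1: in state A at pos -2, read 0 -> (A,0)->write 0,move R,goto A. Now: state=A, head=-1, tape[-4..4]=010000010 (head:    ^)
Step 2: in state A at pos -1, read 0 -> (A,0)->write 0,move R,goto A. Now: state=A, head=0, tape[-4..4]=010000010 (head:     ^)
Step 3: in state A at pos 0, read 0 -> (A,0)->write 0,move R,goto A. Now: state=A, head=1, tape[-4..4]=010000010 (head:      ^)
Step 4: in state A at pos 1, read 0 -> (A,0)->write 0,move R,goto A. Now: state=A, head=2, tape[-4..4]=010000010 (head:       ^)
Step 5: in state A at pos 2, read 0 -> (A,0)->write 0,move R,goto A. Now: state=A, head=3, tape[-4..4]=010000010 (head:        ^)
Step 6: in state A at pos 3, read 1 -> (A,1)->write 0,move R,goto B. Now: state=B, head=4, tape[-4..5]=0100000000 (head:         ^)
Step 7: in state B at pos 4, read 0 -> (B,0)->write 0,move L,goto B. Now: state=B, head=3, tape[-4..5]=0100000000 (head:        ^)
Step 8: in state B at pos 3, read 0 -> (B,0)->write 0,move L,goto B. Now: state=B, head=2, tape[-4..5]=0100000000 (head:       ^)
Step 9: in state B at pos 2, read 0 -> (B,0)->write 0,move L,goto B. Now: state=B, head=1, tape[-4..5]=0100000000 (head:      ^)
Step 10: in state B at pos 1, read 0 -> (B,0)->write 0,move L,goto B. Now: state=B, head=0, tape[-4..5]=0100000000 (head:     ^)
Step 11: in state B at pos 0, read 0 -> (B,0)->write 0,move L,goto B. Now: state=B, head=-1, tape[-4..5]=0100000000 (head:    ^)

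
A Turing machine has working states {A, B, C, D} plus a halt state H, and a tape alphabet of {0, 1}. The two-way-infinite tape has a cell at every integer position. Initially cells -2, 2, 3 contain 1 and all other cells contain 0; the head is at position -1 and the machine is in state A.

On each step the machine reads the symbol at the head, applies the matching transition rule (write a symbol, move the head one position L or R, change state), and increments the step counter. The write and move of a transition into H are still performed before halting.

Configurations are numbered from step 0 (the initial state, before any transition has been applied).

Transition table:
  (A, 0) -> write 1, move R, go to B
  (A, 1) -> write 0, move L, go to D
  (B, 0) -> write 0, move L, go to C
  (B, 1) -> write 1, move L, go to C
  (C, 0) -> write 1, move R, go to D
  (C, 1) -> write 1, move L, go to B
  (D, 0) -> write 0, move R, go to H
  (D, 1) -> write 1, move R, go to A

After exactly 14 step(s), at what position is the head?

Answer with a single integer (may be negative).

Answer: -5

Derivation:
Step 1: in state A at pos -1, read 0 -> (A,0)->write 1,move R,goto B. Now: state=B, head=0, tape[-3..4]=01100110 (head:    ^)
Step 2: in state B at pos 0, read 0 -> (B,0)->write 0,move L,goto C. Now: state=C, head=-1, tape[-3..4]=01100110 (head:   ^)
Step 3: in state C at pos -1, read 1 -> (C,1)->write 1,move L,goto B. Now: state=B, head=-2, tape[-3..4]=01100110 (head:  ^)
Step 4: in state B at pos -2, read 1 -> (B,1)->write 1,move L,goto C. Now: state=C, head=-3, tape[-4..4]=001100110 (head:  ^)
Step 5: in state C at pos -3, read 0 -> (C,0)->write 1,move R,goto D. Now: state=D, head=-2, tape[-4..4]=011100110 (head:   ^)
Step 6: in state D at pos -2, read 1 -> (D,1)->write 1,move R,goto A. Now: state=A, head=-1, tape[-4..4]=011100110 (head:    ^)
Step 7: in state A at pos -1, read 1 -> (A,1)->write 0,move L,goto D. Now: state=D, head=-2, tape[-4..4]=011000110 (head:   ^)
Step 8: in state D at pos -2, read 1 -> (D,1)->write 1,move R,goto A. Now: state=A, head=-1, tape[-4..4]=011000110 (head:    ^)
Step 9: in state A at pos -1, read 0 -> (A,0)->write 1,move R,goto B. Now: state=B, head=0, tape[-4..4]=011100110 (head:     ^)
Step 10: in state B at pos 0, read 0 -> (B,0)->write 0,move L,goto C. Now: state=C, head=-1, tape[-4..4]=011100110 (head:    ^)
Step 11: in state C at pos -1, read 1 -> (C,1)->write 1,move L,goto B. Now: state=B, head=-2, tape[-4..4]=011100110 (head:   ^)
Step 12: in state B at pos -2, read 1 -> (B,1)->write 1,move L,goto C. Now: state=C, head=-3, tape[-4..4]=011100110 (head:  ^)
Step 13: in state C at pos -3, read 1 -> (C,1)->write 1,move L,goto B. Now: state=B, head=-4, tape[-5..4]=0011100110 (head:  ^)
Step 14: in state B at pos -4, read 0 -> (B,0)->write 0,move L,goto C. Now: state=C, head=-5, tape[-6..4]=00011100110 (head:  ^)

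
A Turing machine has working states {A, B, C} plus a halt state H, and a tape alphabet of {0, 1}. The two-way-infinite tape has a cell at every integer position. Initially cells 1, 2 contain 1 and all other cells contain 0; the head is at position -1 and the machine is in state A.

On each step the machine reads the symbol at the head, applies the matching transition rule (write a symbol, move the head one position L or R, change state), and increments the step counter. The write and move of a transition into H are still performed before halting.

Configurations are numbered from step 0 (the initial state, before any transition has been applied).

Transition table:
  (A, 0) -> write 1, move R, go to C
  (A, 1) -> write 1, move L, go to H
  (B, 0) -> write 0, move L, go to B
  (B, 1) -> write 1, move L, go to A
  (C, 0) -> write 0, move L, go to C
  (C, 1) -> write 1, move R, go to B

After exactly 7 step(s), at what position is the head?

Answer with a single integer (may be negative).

Answer: 0

Derivation:
Step 1: in state A at pos -1, read 0 -> (A,0)->write 1,move R,goto C. Now: state=C, head=0, tape[-2..3]=010110 (head:   ^)
Step 2: in state C at pos 0, read 0 -> (C,0)->write 0,move L,goto C. Now: state=C, head=-1, tape[-2..3]=010110 (head:  ^)
Step 3: in state C at pos -1, read 1 -> (C,1)->write 1,move R,goto B. Now: state=B, head=0, tape[-2..3]=010110 (head:   ^)
Step 4: in state B at pos 0, read 0 -> (B,0)->write 0,move L,goto B. Now: state=B, head=-1, tape[-2..3]=010110 (head:  ^)
Step 5: in state B at pos -1, read 1 -> (B,1)->write 1,move L,goto A. Now: state=A, head=-2, tape[-3..3]=0010110 (head:  ^)
Step 6: in state A at pos -2, read 0 -> (A,0)->write 1,move R,goto C. Now: state=C, head=-1, tape[-3..3]=0110110 (head:   ^)
Step 7: in state C at pos -1, read 1 -> (C,1)->write 1,move R,goto B. Now: state=B, head=0, tape[-3..3]=0110110 (head:    ^)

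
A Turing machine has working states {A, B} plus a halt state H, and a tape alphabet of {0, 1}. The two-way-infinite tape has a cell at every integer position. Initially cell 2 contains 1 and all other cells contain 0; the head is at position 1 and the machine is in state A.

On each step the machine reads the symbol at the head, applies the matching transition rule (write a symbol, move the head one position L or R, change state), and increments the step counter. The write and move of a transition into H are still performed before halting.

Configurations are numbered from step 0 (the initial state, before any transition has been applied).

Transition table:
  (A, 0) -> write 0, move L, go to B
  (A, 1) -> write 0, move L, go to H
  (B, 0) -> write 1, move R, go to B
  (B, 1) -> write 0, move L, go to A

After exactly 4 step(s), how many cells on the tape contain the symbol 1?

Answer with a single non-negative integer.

Step 1: in state A at pos 1, read 0 -> (A,0)->write 0,move L,goto B. Now: state=B, head=0, tape[-1..3]=00010 (head:  ^)
Step 2: in state B at pos 0, read 0 -> (B,0)->write 1,move R,goto B. Now: state=B, head=1, tape[-1..3]=01010 (head:   ^)
Step 3: in state B at pos 1, read 0 -> (B,0)->write 1,move R,goto B. Now: state=B, head=2, tape[-1..3]=01110 (head:    ^)
Step 4: in state B at pos 2, read 1 -> (B,1)->write 0,move L,goto A. Now: state=A, head=1, tape[-1..3]=01100 (head:   ^)
Cells containing 1 after step 4: {0, 1} -> 2 cell(s)

Answer: 2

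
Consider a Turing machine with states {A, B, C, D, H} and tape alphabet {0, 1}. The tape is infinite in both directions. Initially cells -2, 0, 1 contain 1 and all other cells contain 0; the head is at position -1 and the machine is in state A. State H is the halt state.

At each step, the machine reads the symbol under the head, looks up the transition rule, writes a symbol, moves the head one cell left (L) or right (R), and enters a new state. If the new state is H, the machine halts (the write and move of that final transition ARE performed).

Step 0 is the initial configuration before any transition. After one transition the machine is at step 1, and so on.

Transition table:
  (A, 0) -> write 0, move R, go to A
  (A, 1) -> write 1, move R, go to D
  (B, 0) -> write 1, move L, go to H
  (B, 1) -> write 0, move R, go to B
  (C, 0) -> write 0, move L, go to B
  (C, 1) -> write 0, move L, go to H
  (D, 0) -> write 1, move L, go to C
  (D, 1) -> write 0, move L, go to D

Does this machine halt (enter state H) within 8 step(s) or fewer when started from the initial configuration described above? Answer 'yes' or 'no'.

Step 1: in state A at pos -1, read 0 -> (A,0)->write 0,move R,goto A. Now: state=A, head=0, tape[-3..2]=010110 (head:    ^)
Step 2: in state A at pos 0, read 1 -> (A,1)->write 1,move R,goto D. Now: state=D, head=1, tape[-3..2]=010110 (head:     ^)
Step 3: in state D at pos 1, read 1 -> (D,1)->write 0,move L,goto D. Now: state=D, head=0, tape[-3..2]=010100 (head:    ^)
Step 4: in state D at pos 0, read 1 -> (D,1)->write 0,move L,goto D. Now: state=D, head=-1, tape[-3..2]=010000 (head:   ^)
Step 5: in state D at pos -1, read 0 -> (D,0)->write 1,move L,goto C. Now: state=C, head=-2, tape[-3..2]=011000 (head:  ^)
Step 6: in state C at pos -2, read 1 -> (C,1)->write 0,move L,goto H. Now: state=H, head=-3, tape[-4..2]=0001000 (head:  ^)
State H reached at step 6; 6 <= 8 -> yes

Answer: yes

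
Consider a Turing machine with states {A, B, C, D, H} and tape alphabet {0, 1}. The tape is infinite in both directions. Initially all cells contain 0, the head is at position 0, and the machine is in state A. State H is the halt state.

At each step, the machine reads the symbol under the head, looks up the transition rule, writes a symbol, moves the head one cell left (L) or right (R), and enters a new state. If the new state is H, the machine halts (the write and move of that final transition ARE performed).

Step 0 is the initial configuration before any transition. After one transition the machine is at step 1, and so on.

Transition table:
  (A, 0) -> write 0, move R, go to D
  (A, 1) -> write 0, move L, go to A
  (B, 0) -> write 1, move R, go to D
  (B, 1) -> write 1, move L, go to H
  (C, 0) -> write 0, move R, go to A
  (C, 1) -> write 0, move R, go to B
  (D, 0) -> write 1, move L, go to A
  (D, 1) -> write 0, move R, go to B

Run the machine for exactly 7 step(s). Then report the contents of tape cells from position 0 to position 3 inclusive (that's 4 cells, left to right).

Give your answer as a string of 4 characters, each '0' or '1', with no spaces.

Step 1: in state A at pos 0, read 0 -> (A,0)->write 0,move R,goto D. Now: state=D, head=1, tape[-1..2]=0000 (head:   ^)
Step 2: in state D at pos 1, read 0 -> (D,0)->write 1,move L,goto A. Now: state=A, head=0, tape[-1..2]=0010 (head:  ^)
Step 3: in state A at pos 0, read 0 -> (A,0)->write 0,move R,goto D. Now: state=D, head=1, tape[-1..2]=0010 (head:   ^)
Step 4: in state D at pos 1, read 1 -> (D,1)->write 0,move R,goto B. Now: state=B, head=2, tape[-1..3]=00000 (head:    ^)
Step 5: in state B at pos 2, read 0 -> (B,0)->write 1,move R,goto D. Now: state=D, head=3, tape[-1..4]=000100 (head:     ^)
Step 6: in state D at pos 3, read 0 -> (D,0)->write 1,move L,goto A. Now: state=A, head=2, tape[-1..4]=000110 (head:    ^)
Step 7: in state A at pos 2, read 1 -> (A,1)->write 0,move L,goto A. Now: state=A, head=1, tape[-1..4]=000010 (head:   ^)

Answer: 0001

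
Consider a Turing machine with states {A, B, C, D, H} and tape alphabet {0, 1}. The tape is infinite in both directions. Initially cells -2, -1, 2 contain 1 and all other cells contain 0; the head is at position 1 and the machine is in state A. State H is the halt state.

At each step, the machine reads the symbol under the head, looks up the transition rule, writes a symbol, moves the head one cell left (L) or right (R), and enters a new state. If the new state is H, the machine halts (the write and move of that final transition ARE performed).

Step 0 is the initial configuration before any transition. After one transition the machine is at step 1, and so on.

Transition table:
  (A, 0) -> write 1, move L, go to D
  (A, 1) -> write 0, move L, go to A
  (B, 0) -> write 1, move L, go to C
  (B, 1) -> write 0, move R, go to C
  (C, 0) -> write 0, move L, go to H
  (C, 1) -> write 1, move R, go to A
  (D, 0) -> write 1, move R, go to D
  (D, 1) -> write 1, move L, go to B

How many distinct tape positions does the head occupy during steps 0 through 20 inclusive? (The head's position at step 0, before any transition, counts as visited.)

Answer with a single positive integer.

Answer: 6

Derivation:
Step 1: in state A at pos 1, read 0 -> (A,0)->write 1,move L,goto D. Now: state=D, head=0, tape[-3..3]=0110110 (head:    ^)
Step 2: in state D at pos 0, read 0 -> (D,0)->write 1,move R,goto D. Now: state=D, head=1, tape[-3..3]=0111110 (head:     ^)
Step 3: in state D at pos 1, read 1 -> (D,1)->write 1,move L,goto B. Now: state=B, head=0, tape[-3..3]=0111110 (head:    ^)
Step 4: in state B at pos 0, read 1 -> (B,1)->write 0,move R,goto C. Now: state=C, head=1, tape[-3..3]=0110110 (head:     ^)
Step 5: in state C at pos 1, read 1 -> (C,1)->write 1,move R,goto A. Now: state=A, head=2, tape[-3..3]=0110110 (head:      ^)
Step 6: in state A at pos 2, read 1 -> (A,1)->write 0,move L,goto A. Now: state=A, head=1, tape[-3..3]=0110100 (head:     ^)
Step 7: in state A at pos 1, read 1 -> (A,1)->write 0,move L,goto A. Now: state=A, head=0, tape[-3..3]=0110000 (head:    ^)
Step 8: in state A at pos 0, read 0 -> (A,0)->write 1,move L,goto D. Now: state=D, head=-1, tape[-3..3]=0111000 (head:   ^)
Step 9: in state D at pos -1, read 1 -> (D,1)->write 1,move L,goto B. Now: state=B, head=-2, tape[-3..3]=0111000 (head:  ^)
Step 10: in state B at pos -2, read 1 -> (B,1)->write 0,move R,goto C. Now: state=C, head=-1, tape[-3..3]=0011000 (head:   ^)
Step 11: in state C at pos -1, read 1 -> (C,1)->write 1,move R,goto A. Now: state=A, head=0, tape[-3..3]=0011000 (head:    ^)
Step 12: in state A at pos 0, read 1 -> (A,1)->write 0,move L,goto A. Now: state=A, head=-1, tape[-3..3]=0010000 (head:   ^)
Step 13: in state A at pos -1, read 1 -> (A,1)->write 0,move L,goto A. Now: state=A, head=-2, tape[-3..3]=0000000 (head:  ^)
Step 14: in state A at pos -2, read 0 -> (A,0)->write 1,move L,goto D. Now: state=D, head=-3, tape[-4..3]=00100000 (head:  ^)
Step 15: in state D at pos -3, read 0 -> (D,0)->write 1,move R,goto D. Now: state=D, head=-2, tape[-4..3]=01100000 (head:   ^)
Step 16: in state D at pos -2, read 1 -> (D,1)->write 1,move L,goto B. Now: state=B, head=-3, tape[-4..3]=01100000 (head:  ^)
Step 17: in state B at pos -3, read 1 -> (B,1)->write 0,move R,goto C. Now: state=C, head=-2, tape[-4..3]=00100000 (head:   ^)
Step 18: in state C at pos -2, read 1 -> (C,1)->write 1,move R,goto A. Now: state=A, head=-1, tape[-4..3]=00100000 (head:    ^)
Step 19: in state A at pos -1, read 0 -> (A,0)->write 1,move L,goto D. Now: state=D, head=-2, tape[-4..3]=00110000 (head:   ^)
Step 20: in state D at pos -2, read 1 -> (D,1)->write 1,move L,goto B. Now: state=B, head=-3, tape[-4..3]=00110000 (head:  ^)
Head positions at steps 0..20: starting at 1, distinct positions visited = {-3, -2, -1, 0, 1, 2} -> 6 position(s)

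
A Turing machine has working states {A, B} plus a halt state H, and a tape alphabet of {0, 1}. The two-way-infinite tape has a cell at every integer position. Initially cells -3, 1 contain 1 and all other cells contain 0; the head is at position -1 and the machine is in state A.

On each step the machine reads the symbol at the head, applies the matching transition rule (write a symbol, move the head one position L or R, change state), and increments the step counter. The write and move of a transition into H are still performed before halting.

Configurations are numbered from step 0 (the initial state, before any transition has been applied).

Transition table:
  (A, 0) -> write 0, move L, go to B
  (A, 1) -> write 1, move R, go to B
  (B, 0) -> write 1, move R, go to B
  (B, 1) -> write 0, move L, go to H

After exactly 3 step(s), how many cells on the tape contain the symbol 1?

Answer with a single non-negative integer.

Answer: 4

Derivation:
Step 1: in state A at pos -1, read 0 -> (A,0)->write 0,move L,goto B. Now: state=B, head=-2, tape[-4..2]=0100010 (head:   ^)
Step 2: in state B at pos -2, read 0 -> (B,0)->write 1,move R,goto B. Now: state=B, head=-1, tape[-4..2]=0110010 (head:    ^)
Step 3: in state B at pos -1, read 0 -> (B,0)->write 1,move R,goto B. Now: state=B, head=0, tape[-4..2]=0111010 (head:     ^)
Cells containing 1 after step 3: {-3, -2, -1, 1} -> 4 cell(s)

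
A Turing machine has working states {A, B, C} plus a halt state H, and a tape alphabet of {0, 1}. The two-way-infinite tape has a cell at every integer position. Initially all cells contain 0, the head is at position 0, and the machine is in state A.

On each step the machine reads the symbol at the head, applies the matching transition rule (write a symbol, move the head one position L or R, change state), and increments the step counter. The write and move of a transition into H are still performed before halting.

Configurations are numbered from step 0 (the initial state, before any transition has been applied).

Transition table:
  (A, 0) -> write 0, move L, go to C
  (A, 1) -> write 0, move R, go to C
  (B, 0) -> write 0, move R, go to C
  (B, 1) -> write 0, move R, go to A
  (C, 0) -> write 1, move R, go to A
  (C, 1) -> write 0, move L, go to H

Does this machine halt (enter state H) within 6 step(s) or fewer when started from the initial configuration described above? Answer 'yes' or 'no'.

Answer: yes

Derivation:
Step 1: in state A at pos 0, read 0 -> (A,0)->write 0,move L,goto C. Now: state=C, head=-1, tape[-2..1]=0000 (head:  ^)
Step 2: in state C at pos -1, read 0 -> (C,0)->write 1,move R,goto A. Now: state=A, head=0, tape[-2..1]=0100 (head:   ^)
Step 3: in state A at pos 0, read 0 -> (A,0)->write 0,move L,goto C. Now: state=C, head=-1, tape[-2..1]=0100 (head:  ^)
Step 4: in state C at pos -1, read 1 -> (C,1)->write 0,move L,goto H. Now: state=H, head=-2, tape[-3..1]=00000 (head:  ^)
State H reached at step 4; 4 <= 6 -> yes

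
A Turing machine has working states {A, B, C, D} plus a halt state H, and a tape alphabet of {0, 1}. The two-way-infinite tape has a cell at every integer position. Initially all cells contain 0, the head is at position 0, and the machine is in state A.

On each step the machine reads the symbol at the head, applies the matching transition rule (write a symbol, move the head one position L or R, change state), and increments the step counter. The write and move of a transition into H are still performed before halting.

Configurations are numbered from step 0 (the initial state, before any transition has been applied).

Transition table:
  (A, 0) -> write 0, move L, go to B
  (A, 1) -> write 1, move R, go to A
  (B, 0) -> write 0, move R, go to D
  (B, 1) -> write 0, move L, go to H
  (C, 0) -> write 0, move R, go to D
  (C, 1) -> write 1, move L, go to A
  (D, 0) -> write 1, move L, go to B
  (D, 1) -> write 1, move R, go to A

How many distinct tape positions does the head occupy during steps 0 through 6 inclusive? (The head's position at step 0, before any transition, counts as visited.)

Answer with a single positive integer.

Answer: 3

Derivation:
Step 1: in state A at pos 0, read 0 -> (A,0)->write 0,move L,goto B. Now: state=B, head=-1, tape[-2..1]=0000 (head:  ^)
Step 2: in state B at pos -1, read 0 -> (B,0)->write 0,move R,goto D. Now: state=D, head=0, tape[-2..1]=0000 (head:   ^)
Step 3: in state D at pos 0, read 0 -> (D,0)->write 1,move L,goto B. Now: state=B, head=-1, tape[-2..1]=0010 (head:  ^)
Step 4: in state B at pos -1, read 0 -> (B,0)->write 0,move R,goto D. Now: state=D, head=0, tape[-2..1]=0010 (head:   ^)
Step 5: in state D at pos 0, read 1 -> (D,1)->write 1,move R,goto A. Now: state=A, head=1, tape[-2..2]=00100 (head:    ^)
Step 6: in state A at pos 1, read 0 -> (A,0)->write 0,move L,goto B. Now: state=B, head=0, tape[-2..2]=00100 (head:   ^)
Head positions at steps 0..6: starting at 0, distinct positions visited = {-1, 0, 1} -> 3 position(s)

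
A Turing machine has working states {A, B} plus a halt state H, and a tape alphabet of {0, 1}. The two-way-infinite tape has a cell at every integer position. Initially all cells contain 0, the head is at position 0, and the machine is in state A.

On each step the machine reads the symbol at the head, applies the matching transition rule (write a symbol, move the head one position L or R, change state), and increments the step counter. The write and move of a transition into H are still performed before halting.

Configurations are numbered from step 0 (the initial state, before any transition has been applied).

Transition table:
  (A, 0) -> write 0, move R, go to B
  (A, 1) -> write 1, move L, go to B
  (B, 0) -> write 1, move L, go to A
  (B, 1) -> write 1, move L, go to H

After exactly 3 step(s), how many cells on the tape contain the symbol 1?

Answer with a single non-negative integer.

Step 1: in state A at pos 0, read 0 -> (A,0)->write 0,move R,goto B. Now: state=B, head=1, tape[-1..2]=0000 (head:   ^)
Step 2: in state B at pos 1, read 0 -> (B,0)->write 1,move L,goto A. Now: state=A, head=0, tape[-1..2]=0010 (head:  ^)
Step 3: in state A at pos 0, read 0 -> (A,0)->write 0,move R,goto B. Now: state=B, head=1, tape[-1..2]=0010 (head:   ^)
Cells containing 1 after step 3: {1} -> 1 cell(s)

Answer: 1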